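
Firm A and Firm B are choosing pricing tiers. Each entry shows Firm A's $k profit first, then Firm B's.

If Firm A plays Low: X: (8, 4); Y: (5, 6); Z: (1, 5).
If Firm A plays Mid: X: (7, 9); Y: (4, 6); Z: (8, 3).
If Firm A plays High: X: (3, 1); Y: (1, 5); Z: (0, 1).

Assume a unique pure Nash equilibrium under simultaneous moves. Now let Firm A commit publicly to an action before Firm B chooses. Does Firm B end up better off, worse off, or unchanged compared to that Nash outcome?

better off

Solve by backward induction (Firm A leads).
- Low: BR = Y, leader payoff 5.
- Mid: BR = X, leader payoff 7.
- High: BR = Y, leader payoff 1.
Maximizing over 5, 7, 1, Firm A chooses Mid. Subgame-perfect outcome: (Mid, X) with payoffs (7, 9).
For the simultaneous game, intersect best replies.
Firm A's best replies: X→Low; Y→Low; Z→Mid.
Firm B's best replies: Low→Y; Mid→X; High→Y.
The unique mutual best reply is (Low, Y), giving (5, 6).
Firm B earns 9 sequentially versus 6 at the Nash outcome: better off.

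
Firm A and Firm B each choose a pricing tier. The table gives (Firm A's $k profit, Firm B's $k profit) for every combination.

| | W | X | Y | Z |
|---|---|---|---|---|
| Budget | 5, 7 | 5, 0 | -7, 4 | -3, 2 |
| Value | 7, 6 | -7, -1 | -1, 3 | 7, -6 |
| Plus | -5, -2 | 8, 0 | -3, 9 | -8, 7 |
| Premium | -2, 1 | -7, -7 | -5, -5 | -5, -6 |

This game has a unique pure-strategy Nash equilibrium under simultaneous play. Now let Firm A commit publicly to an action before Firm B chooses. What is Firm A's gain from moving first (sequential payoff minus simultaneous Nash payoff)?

Backward induction with Firm A moving first.
- Budget → Firm B plays W (best of 7, 0, 4, 2); Firm A gets 5.
- Value → Firm B plays W (best of 6, -1, 3, -6); Firm A gets 7.
- Plus → Firm B plays Y (best of -2, 0, 9, 7); Firm A gets -3.
- Premium → Firm B plays W (best of 1, -7, -5, -6); Firm A gets -2.
Maximizing over 5, 7, -3, -2, Firm A chooses Value. Subgame-perfect outcome: (Value, W) with payoffs (7, 6).
For the simultaneous game, intersect best replies.
Firm A's best replies: W→Value; X→Plus; Y→Value; Z→Value.
Firm B's best replies: Budget→W; Value→W; Plus→Y; Premium→W.
Only (Value, W) has each player best-responding; Nash payoffs (7, 6).
Firm A's commitment gain: 7 − 7 = 0.

0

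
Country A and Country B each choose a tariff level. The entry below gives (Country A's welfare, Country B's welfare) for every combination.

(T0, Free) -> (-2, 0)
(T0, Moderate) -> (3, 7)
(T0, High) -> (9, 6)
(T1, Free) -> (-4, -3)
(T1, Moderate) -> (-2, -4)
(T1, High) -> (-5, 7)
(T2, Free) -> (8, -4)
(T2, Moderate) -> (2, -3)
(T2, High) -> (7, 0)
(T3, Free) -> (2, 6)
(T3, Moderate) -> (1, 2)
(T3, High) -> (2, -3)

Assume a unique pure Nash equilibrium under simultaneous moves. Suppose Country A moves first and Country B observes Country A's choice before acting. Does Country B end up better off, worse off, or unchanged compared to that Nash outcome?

Backward induction with Country A moving first.
- T0: Country B compares 0, 7, 6 and picks Moderate; Country A would get 3.
- T1: Country B compares -3, -4, 7 and picks High; Country A would get -5.
- T2: Country B compares -4, -3, 0 and picks High; Country A would get 7.
- T3: Country B compares 6, 2, -3 and picks Free; Country A would get 2.
Maximizing over 3, -5, 7, 2, Country A chooses T2. Subgame-perfect outcome: (T2, High) with payoffs (7, 0).
For the simultaneous game, intersect best replies.
Country A's best replies: Free→T2; Moderate→T0; High→T0.
Country B's best replies: T0→Moderate; T1→High; T2→High; T3→Free.
Only (T0, Moderate) has each player best-responding; Nash payoffs (3, 7).
Country B earns 0 sequentially versus 7 at the Nash outcome: worse off.

worse off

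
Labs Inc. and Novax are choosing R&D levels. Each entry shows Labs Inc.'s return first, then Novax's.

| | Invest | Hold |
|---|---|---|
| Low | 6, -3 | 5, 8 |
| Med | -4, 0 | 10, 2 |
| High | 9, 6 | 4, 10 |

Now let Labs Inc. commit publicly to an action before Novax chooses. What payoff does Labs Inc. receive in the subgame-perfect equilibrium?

10

Solve by backward induction (Labs Inc. leads).
- Low: BR = Hold, leader payoff 5.
- Med: BR = Hold, leader payoff 10.
- High: BR = Hold, leader payoff 4.
Maximizing over 5, 10, 4, Labs Inc. chooses Med. Subgame-perfect outcome: (Med, Hold) with payoffs (10, 2).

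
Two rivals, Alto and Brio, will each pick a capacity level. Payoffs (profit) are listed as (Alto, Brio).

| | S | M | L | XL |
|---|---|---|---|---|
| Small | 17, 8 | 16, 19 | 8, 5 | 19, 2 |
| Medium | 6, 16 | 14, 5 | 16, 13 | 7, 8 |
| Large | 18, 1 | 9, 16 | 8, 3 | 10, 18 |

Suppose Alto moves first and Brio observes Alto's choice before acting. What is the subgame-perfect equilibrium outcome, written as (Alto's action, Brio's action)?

Work backward from Brio's decision.
- Small: Brio compares 8, 19, 5, 2 and picks M; Alto would get 16.
- Medium: Brio compares 16, 5, 13, 8 and picks S; Alto would get 6.
- Large: Brio compares 1, 16, 3, 18 and picks XL; Alto would get 10.
Maximizing over 16, 6, 10, Alto chooses Small. Subgame-perfect outcome: (Small, M) with payoffs (16, 19).

(Small, M)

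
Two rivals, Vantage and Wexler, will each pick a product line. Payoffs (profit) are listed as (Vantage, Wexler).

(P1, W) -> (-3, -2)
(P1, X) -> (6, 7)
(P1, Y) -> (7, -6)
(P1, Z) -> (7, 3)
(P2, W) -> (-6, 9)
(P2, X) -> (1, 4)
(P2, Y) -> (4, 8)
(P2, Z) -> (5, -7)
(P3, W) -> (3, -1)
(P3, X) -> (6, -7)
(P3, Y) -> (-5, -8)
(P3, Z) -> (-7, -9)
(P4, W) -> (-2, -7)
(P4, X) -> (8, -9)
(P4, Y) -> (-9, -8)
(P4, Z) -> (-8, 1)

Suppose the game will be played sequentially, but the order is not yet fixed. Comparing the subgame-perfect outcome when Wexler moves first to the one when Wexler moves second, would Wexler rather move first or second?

If Vantage leads: Wexler's best replies are P1→X, P2→W, P3→W, P4→Z; Vantage's induced payoffs 6, -6, 3, -8; outcome (P1, X), payoffs (6, 7).
If Wexler leads: Vantage's best replies are W→P3, X→P4, Y→P1, Z→P1; Wexler's induced payoffs -1, -9, -6, 3; outcome (P1, Z), payoffs (7, 3).
Wexler gets 3 moving first and 7 moving second, so Wexler prefers to move second.

second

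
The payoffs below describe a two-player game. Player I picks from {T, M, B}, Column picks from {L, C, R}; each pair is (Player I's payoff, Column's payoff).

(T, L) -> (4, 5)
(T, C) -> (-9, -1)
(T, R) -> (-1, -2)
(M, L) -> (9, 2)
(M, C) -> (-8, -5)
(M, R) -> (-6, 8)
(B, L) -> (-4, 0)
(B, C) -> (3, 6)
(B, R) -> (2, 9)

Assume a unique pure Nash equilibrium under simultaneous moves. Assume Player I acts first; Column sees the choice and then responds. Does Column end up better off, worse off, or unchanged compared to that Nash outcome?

Column best-responds to each possible Player I move:
- T → Column plays L (best of 5, -1, -2); Player I gets 4.
- M → Column plays R (best of 2, -5, 8); Player I gets -6.
- B → Column plays R (best of 0, 6, 9); Player I gets 2.
Maximizing over 4, -6, 2, Player I chooses T. Subgame-perfect outcome: (T, L) with payoffs (4, 5).
Now find the simultaneous Nash equilibrium.
Player I's best replies: L→M; C→B; R→B.
Column's best replies: T→L; M→R; B→R.
The unique mutual best reply is (B, R), giving (2, 9).
Column earns 5 sequentially versus 9 at the Nash outcome: worse off.

worse off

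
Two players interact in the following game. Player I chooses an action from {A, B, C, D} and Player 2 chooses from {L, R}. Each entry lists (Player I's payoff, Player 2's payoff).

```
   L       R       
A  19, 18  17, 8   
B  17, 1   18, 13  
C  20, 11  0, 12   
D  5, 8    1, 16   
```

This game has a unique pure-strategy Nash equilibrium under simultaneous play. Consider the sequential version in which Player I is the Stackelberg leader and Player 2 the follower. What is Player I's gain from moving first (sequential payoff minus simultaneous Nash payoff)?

Solve by backward induction (Player I leads).
- A: BR = L, leader payoff 19.
- B: BR = R, leader payoff 18.
- C: BR = R, leader payoff 0.
- D: BR = R, leader payoff 1.
Maximizing over 19, 18, 0, 1, Player I chooses A. Subgame-perfect outcome: (A, L) with payoffs (19, 18).
Under simultaneous play:
Player I's best replies: L→C; R→B.
Player 2's best replies: A→L; B→R; C→R; D→R.
The unique mutual best reply is (B, R), giving (18, 13).
Player I's commitment gain: 19 − 18 = 1.

1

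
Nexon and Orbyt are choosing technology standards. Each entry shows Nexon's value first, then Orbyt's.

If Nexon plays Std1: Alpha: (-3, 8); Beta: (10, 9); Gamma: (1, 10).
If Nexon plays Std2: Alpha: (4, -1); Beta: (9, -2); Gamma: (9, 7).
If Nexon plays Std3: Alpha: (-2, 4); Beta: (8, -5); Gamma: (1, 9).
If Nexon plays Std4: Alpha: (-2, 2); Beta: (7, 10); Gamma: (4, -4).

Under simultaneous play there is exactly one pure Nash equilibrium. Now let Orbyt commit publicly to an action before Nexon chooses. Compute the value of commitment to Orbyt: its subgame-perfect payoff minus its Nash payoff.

2

Solve by backward induction (Orbyt leads).
- Alpha: BR = Std2, leader payoff -1.
- Beta: BR = Std1, leader payoff 9.
- Gamma: BR = Std2, leader payoff 7.
Among -1, 9, 7, the best is 9 at Beta. Subgame-perfect outcome: (Std1, Beta) with payoffs (10, 9).
Now find the simultaneous Nash equilibrium.
Nexon's best replies: Alpha→Std2; Beta→Std1; Gamma→Std2.
Orbyt's best replies: Std1→Gamma; Std2→Gamma; Std3→Gamma; Std4→Beta.
Only (Std2, Gamma) has each player best-responding; Nash payoffs (9, 7).
Orbyt's commitment gain: 9 − 7 = 2.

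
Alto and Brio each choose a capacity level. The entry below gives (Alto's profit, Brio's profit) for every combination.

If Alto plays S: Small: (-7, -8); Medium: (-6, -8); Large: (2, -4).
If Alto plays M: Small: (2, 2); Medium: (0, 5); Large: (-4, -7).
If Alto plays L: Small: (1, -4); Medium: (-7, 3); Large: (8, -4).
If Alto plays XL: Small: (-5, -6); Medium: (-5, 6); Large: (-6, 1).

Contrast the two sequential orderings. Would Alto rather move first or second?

If Alto leads: Brio's best replies are S→Large, M→Medium, L→Medium, XL→Medium; Alto's induced payoffs 2, 0, -7, -5; outcome (S, Large), payoffs (2, -4).
If Brio leads: Alto's best replies are Small→M, Medium→M, Large→L; Brio's induced payoffs 2, 5, -4; outcome (M, Medium), payoffs (0, 5).
Alto gets 2 moving first and 0 moving second, so Alto prefers to move first.

first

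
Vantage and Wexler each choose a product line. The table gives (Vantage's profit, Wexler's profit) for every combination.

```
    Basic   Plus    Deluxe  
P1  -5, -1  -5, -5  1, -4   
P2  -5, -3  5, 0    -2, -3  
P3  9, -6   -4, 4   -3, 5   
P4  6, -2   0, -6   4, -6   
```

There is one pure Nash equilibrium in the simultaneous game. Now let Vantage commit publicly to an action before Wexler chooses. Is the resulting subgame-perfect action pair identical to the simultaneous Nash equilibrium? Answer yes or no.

Backward induction with Vantage moving first.
- P1: BR = Basic, leader payoff -5.
- P2: BR = Plus, leader payoff 5.
- P3: BR = Deluxe, leader payoff -3.
- P4: BR = Basic, leader payoff 6.
Among -5, 5, -3, 6, the best is 6 at P4. Subgame-perfect outcome: (P4, Basic) with payoffs (6, -2).
For the simultaneous game, intersect best replies.
Vantage's best replies: Basic→P3; Plus→P2; Deluxe→P4.
Wexler's best replies: P1→Basic; P2→Plus; P3→Deluxe; P4→Basic.
Only (P2, Plus) has each player best-responding; Nash payoffs (5, 0).
Sequential outcome (P4, Basic) differs from the Nash profile (P2, Plus).

no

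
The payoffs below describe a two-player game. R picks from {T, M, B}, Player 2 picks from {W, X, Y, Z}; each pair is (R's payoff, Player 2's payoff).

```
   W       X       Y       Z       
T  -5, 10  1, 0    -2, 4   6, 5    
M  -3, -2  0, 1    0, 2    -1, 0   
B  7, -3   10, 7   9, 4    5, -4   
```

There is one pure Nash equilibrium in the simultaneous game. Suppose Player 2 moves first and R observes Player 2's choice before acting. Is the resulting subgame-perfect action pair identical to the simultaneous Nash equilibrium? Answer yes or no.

Backward induction with Player 2 moving first.
- W: BR = B, leader payoff -3.
- X: BR = B, leader payoff 7.
- Y: BR = B, leader payoff 4.
- Z: BR = T, leader payoff 5.
Maximizing over -3, 7, 4, 5, Player 2 chooses X. Subgame-perfect outcome: (B, X) with payoffs (10, 7).
Now find the simultaneous Nash equilibrium.
R's best replies: W→B; X→B; Y→B; Z→T.
Player 2's best replies: T→W; M→Y; B→X.
Only (B, X) has each player best-responding; Nash payoffs (10, 7).
Sequential outcome (B, X) coincides with the Nash profile (B, X).

yes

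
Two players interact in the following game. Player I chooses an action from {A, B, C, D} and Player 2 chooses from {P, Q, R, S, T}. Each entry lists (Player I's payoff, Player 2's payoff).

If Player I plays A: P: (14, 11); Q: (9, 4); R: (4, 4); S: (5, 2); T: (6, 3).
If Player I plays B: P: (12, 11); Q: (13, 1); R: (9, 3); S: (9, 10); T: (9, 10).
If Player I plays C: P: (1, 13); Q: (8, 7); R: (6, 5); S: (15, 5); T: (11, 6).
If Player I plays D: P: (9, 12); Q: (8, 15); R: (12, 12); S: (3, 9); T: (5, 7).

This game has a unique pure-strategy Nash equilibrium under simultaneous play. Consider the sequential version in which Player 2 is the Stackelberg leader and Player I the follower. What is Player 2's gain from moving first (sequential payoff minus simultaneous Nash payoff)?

1

Solve by backward induction (Player 2 leads).
- P: BR = A, leader payoff 11.
- Q: BR = B, leader payoff 1.
- R: BR = D, leader payoff 12.
- S: BR = C, leader payoff 5.
- T: BR = C, leader payoff 6.
Player 2's induced payoffs are 11, 1, 12, 5, 6, so Player 2 commits to R. Subgame-perfect outcome: (D, R) with payoffs (12, 12).
Now find the simultaneous Nash equilibrium.
Player I's best replies: P→A; Q→B; R→D; S→C; T→C.
Player 2's best replies: A→P; B→P; C→P; D→Q.
The unique mutual best reply is (A, P), giving (14, 11).
Player 2's commitment gain: 12 − 11 = 1.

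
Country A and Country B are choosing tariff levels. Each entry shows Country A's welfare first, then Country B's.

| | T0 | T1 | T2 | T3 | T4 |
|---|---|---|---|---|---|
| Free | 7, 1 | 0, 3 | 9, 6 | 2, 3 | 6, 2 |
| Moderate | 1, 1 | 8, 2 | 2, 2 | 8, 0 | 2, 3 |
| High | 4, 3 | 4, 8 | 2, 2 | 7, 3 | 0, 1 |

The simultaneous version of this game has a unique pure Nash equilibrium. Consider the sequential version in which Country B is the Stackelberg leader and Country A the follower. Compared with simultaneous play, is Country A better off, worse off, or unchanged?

Backward induction with Country B moving first.
- T0: BR = Free, leader payoff 1.
- T1: BR = Moderate, leader payoff 2.
- T2: BR = Free, leader payoff 6.
- T3: BR = Moderate, leader payoff 0.
- T4: BR = Free, leader payoff 2.
Among 1, 2, 6, 0, 2, the best is 6 at T2. Subgame-perfect outcome: (Free, T2) with payoffs (9, 6).
Now find the simultaneous Nash equilibrium.
Country A's best replies: T0→Free; T1→Moderate; T2→Free; T3→Moderate; T4→Free.
Country B's best replies: Free→T2; Moderate→T4; High→T1.
Only (Free, T2) has each player best-responding; Nash payoffs (9, 6).
Country A earns 9 sequentially versus 9 at the Nash outcome: unchanged.

unchanged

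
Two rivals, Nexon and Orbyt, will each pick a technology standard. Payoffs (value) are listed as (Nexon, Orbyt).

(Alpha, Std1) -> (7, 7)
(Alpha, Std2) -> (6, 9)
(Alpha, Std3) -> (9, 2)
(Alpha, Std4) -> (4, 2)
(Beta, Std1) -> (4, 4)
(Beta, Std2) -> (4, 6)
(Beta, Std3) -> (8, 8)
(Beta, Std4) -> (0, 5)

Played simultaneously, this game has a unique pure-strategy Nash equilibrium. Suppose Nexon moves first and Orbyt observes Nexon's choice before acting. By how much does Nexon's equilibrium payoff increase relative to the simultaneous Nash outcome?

2

Orbyt best-responds to each possible Nexon move:
- Alpha → Orbyt plays Std2 (best of 7, 9, 2, 2); Nexon gets 6.
- Beta → Orbyt plays Std3 (best of 4, 6, 8, 5); Nexon gets 8.
Maximizing over 6, 8, Nexon chooses Beta. Subgame-perfect outcome: (Beta, Std3) with payoffs (8, 8).
Under simultaneous play:
Nexon's best replies: Std1→Alpha; Std2→Alpha; Std3→Alpha; Std4→Alpha.
Orbyt's best replies: Alpha→Std2; Beta→Std3.
The unique mutual best reply is (Alpha, Std2), giving (6, 9).
Nexon's commitment gain: 8 − 6 = 2.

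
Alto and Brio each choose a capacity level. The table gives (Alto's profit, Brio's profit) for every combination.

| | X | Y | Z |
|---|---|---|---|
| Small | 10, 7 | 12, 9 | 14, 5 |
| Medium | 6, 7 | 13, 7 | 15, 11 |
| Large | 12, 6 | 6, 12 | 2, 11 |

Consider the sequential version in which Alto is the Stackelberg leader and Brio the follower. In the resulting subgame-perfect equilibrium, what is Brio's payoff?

Solve by backward induction (Alto leads).
- Small: Brio compares 7, 9, 5 and picks Y; Alto would get 12.
- Medium: Brio compares 7, 7, 11 and picks Z; Alto would get 15.
- Large: Brio compares 6, 12, 11 and picks Y; Alto would get 6.
Among 12, 15, 6, the best is 15 at Medium. Subgame-perfect outcome: (Medium, Z) with payoffs (15, 11).

11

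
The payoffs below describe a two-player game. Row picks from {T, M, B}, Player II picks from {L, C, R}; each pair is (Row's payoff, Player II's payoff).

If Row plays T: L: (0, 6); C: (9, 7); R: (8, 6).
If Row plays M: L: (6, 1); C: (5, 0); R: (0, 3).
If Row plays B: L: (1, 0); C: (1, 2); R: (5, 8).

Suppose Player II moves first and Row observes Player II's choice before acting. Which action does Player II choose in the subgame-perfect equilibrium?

C

Solve by backward induction (Player II leads).
- L: BR = M, leader payoff 1.
- C: BR = T, leader payoff 7.
- R: BR = T, leader payoff 6.
Maximizing over 1, 7, 6, Player II chooses C. Subgame-perfect outcome: (T, C) with payoffs (9, 7).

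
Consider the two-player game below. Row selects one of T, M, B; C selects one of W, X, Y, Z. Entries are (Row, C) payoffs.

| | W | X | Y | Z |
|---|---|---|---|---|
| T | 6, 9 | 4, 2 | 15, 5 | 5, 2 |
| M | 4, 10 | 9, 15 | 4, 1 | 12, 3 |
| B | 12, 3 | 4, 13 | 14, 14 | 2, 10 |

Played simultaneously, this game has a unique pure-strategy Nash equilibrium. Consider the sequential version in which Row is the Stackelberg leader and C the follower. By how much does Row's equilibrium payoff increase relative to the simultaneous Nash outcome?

C best-responds to each possible Row move:
- T: BR = W, leader payoff 6.
- M: BR = X, leader payoff 9.
- B: BR = Y, leader payoff 14.
Maximizing over 6, 9, 14, Row chooses B. Subgame-perfect outcome: (B, Y) with payoffs (14, 14).
For the simultaneous game, intersect best replies.
Row's best replies: W→B; X→M; Y→T; Z→M.
C's best replies: T→W; M→X; B→Y.
Only (M, X) has each player best-responding; Nash payoffs (9, 15).
Row's commitment gain: 14 − 9 = 5.

5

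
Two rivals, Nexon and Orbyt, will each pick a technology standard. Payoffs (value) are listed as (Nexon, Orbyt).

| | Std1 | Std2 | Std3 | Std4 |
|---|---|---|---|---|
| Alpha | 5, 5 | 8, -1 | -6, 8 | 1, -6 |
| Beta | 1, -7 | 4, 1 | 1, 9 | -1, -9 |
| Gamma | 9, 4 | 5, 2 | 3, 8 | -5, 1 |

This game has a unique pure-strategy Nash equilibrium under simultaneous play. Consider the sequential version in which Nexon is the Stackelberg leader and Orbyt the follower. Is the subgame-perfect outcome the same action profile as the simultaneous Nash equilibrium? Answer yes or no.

yes

Solve by backward induction (Nexon leads).
- Alpha: Orbyt compares 5, -1, 8, -6 and picks Std3; Nexon would get -6.
- Beta: Orbyt compares -7, 1, 9, -9 and picks Std3; Nexon would get 1.
- Gamma: Orbyt compares 4, 2, 8, 1 and picks Std3; Nexon would get 3.
Maximizing over -6, 1, 3, Nexon chooses Gamma. Subgame-perfect outcome: (Gamma, Std3) with payoffs (3, 8).
Now find the simultaneous Nash equilibrium.
Nexon's best replies: Std1→Gamma; Std2→Alpha; Std3→Gamma; Std4→Alpha.
Orbyt's best replies: Alpha→Std3; Beta→Std3; Gamma→Std3.
Only (Gamma, Std3) has each player best-responding; Nash payoffs (3, 8).
Sequential outcome (Gamma, Std3) coincides with the Nash profile (Gamma, Std3).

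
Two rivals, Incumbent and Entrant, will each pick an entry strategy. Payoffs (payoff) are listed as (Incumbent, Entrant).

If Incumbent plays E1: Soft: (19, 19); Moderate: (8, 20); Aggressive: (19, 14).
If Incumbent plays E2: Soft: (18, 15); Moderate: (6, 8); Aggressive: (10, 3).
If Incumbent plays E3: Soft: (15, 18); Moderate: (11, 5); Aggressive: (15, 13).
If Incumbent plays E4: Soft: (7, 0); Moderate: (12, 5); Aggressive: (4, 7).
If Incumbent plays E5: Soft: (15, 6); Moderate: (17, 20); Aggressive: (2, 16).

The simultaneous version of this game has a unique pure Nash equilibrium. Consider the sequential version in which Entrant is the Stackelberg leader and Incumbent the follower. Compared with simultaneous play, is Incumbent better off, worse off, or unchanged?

unchanged

Work backward from Incumbent's decision.
- Soft → Incumbent plays E1 (best of 19, 18, 15, 7, 15); Entrant gets 19.
- Moderate → Incumbent plays E5 (best of 8, 6, 11, 12, 17); Entrant gets 20.
- Aggressive → Incumbent plays E1 (best of 19, 10, 15, 4, 2); Entrant gets 14.
Among 19, 20, 14, the best is 20 at Moderate. Subgame-perfect outcome: (E5, Moderate) with payoffs (17, 20).
Now find the simultaneous Nash equilibrium.
Incumbent's best replies: Soft→E1; Moderate→E5; Aggressive→E1.
Entrant's best replies: E1→Moderate; E2→Soft; E3→Soft; E4→Aggressive; E5→Moderate.
Only (E5, Moderate) has each player best-responding; Nash payoffs (17, 20).
Incumbent earns 17 sequentially versus 17 at the Nash outcome: unchanged.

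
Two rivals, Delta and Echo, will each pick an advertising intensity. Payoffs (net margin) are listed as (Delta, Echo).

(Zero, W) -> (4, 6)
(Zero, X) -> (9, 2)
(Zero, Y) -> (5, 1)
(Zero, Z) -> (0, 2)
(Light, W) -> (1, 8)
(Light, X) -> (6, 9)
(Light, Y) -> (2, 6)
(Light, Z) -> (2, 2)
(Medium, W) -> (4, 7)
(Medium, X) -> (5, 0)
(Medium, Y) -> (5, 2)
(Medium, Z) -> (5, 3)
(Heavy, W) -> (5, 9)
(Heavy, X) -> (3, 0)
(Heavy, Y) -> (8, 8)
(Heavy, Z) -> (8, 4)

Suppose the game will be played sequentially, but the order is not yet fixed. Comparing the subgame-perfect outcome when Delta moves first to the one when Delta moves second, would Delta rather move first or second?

If Delta leads: Echo's best replies are Zero→W, Light→X, Medium→W, Heavy→W; Delta's induced payoffs 4, 6, 4, 5; outcome (Light, X), payoffs (6, 9).
If Echo leads: Delta's best replies are W→Heavy, X→Zero, Y→Heavy, Z→Heavy; Echo's induced payoffs 9, 2, 8, 4; outcome (Heavy, W), payoffs (5, 9).
Delta gets 6 moving first and 5 moving second, so Delta prefers to move first.

first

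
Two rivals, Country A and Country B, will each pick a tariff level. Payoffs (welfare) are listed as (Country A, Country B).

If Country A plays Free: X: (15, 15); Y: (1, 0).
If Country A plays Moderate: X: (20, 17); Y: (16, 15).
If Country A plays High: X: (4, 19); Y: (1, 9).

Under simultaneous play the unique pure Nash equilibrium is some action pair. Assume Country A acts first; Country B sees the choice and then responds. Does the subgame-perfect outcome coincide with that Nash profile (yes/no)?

yes

Country B best-responds to each possible Country A move:
- Free: Country B compares 15, 0 and picks X; Country A would get 15.
- Moderate: Country B compares 17, 15 and picks X; Country A would get 20.
- High: Country B compares 19, 9 and picks X; Country A would get 4.
Among 15, 20, 4, the best is 20 at Moderate. Subgame-perfect outcome: (Moderate, X) with payoffs (20, 17).
For the simultaneous game, intersect best replies.
Country A's best replies: X→Moderate; Y→Moderate.
Country B's best replies: Free→X; Moderate→X; High→X.
The unique mutual best reply is (Moderate, X), giving (20, 17).
Sequential outcome (Moderate, X) coincides with the Nash profile (Moderate, X).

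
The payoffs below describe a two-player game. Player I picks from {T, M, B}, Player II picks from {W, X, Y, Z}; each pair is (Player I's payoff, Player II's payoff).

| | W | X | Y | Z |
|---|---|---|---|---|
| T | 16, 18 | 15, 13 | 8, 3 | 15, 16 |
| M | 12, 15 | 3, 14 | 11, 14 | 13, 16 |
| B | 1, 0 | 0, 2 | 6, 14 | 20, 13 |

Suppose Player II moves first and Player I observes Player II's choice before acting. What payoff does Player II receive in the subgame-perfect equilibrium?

18

Work backward from Player I's decision.
- W: Player I compares 16, 12, 1 and picks T; Player II would get 18.
- X: Player I compares 15, 3, 0 and picks T; Player II would get 13.
- Y: Player I compares 8, 11, 6 and picks M; Player II would get 14.
- Z: Player I compares 15, 13, 20 and picks B; Player II would get 13.
Maximizing over 18, 13, 14, 13, Player II chooses W. Subgame-perfect outcome: (T, W) with payoffs (16, 18).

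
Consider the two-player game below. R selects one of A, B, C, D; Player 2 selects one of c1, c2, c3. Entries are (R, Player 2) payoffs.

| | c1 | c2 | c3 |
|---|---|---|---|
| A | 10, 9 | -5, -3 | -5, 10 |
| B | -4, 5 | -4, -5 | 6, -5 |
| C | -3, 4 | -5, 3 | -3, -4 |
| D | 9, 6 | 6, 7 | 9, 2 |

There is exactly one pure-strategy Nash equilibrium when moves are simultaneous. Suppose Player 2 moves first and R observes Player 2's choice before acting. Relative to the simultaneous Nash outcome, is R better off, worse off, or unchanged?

R best-responds to each possible Player 2 move:
- c1 → R plays A (best of 10, -4, -3, 9); Player 2 gets 9.
- c2 → R plays D (best of -5, -4, -5, 6); Player 2 gets 7.
- c3 → R plays D (best of -5, 6, -3, 9); Player 2 gets 2.
Player 2's induced payoffs are 9, 7, 2, so Player 2 commits to c1. Subgame-perfect outcome: (A, c1) with payoffs (10, 9).
Now find the simultaneous Nash equilibrium.
R's best replies: c1→A; c2→D; c3→D.
Player 2's best replies: A→c3; B→c1; C→c1; D→c2.
The unique mutual best reply is (D, c2), giving (6, 7).
R earns 10 sequentially versus 6 at the Nash outcome: better off.

better off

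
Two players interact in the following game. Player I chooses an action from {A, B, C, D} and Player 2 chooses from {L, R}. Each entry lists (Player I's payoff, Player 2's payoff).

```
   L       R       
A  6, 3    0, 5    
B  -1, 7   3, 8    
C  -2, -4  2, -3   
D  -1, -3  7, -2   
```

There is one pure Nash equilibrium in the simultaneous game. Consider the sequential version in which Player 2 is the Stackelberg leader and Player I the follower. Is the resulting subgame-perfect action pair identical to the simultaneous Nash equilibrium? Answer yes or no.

no

Work backward from Player I's decision.
- L → Player I plays A (best of 6, -1, -2, -1); Player 2 gets 3.
- R → Player I plays D (best of 0, 3, 2, 7); Player 2 gets -2.
Player 2's induced payoffs are 3, -2, so Player 2 commits to L. Subgame-perfect outcome: (A, L) with payoffs (6, 3).
For the simultaneous game, intersect best replies.
Player I's best replies: L→A; R→D.
Player 2's best replies: A→R; B→R; C→R; D→R.
Only (D, R) has each player best-responding; Nash payoffs (7, -2).
Sequential outcome (A, L) differs from the Nash profile (D, R).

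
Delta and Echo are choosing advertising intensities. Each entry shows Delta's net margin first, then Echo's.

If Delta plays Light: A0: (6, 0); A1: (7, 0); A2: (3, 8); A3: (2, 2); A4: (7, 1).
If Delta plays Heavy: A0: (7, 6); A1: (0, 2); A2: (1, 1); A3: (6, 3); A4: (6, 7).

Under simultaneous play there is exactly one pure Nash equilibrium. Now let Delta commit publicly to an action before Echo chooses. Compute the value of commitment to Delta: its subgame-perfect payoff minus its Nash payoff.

3

Solve by backward induction (Delta leads).
- Light → Echo plays A2 (best of 0, 0, 8, 2, 1); Delta gets 3.
- Heavy → Echo plays A4 (best of 6, 2, 1, 3, 7); Delta gets 6.
Among 3, 6, the best is 6 at Heavy. Subgame-perfect outcome: (Heavy, A4) with payoffs (6, 7).
Now find the simultaneous Nash equilibrium.
Delta's best replies: A0→Heavy; A1→Light; A2→Light; A3→Heavy; A4→Light.
Echo's best replies: Light→A2; Heavy→A4.
Only (Light, A2) has each player best-responding; Nash payoffs (3, 8).
Delta's commitment gain: 6 − 3 = 3.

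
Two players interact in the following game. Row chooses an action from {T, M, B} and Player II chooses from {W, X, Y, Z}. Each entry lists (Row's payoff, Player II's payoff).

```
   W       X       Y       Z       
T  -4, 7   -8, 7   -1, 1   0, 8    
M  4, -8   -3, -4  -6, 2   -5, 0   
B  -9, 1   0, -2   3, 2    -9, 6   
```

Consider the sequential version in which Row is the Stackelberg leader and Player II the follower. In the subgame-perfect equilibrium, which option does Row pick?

Player II best-responds to each possible Row move:
- T: Player II compares 7, 7, 1, 8 and picks Z; Row would get 0.
- M: Player II compares -8, -4, 2, 0 and picks Y; Row would get -6.
- B: Player II compares 1, -2, 2, 6 and picks Z; Row would get -9.
Among 0, -6, -9, the best is 0 at T. Subgame-perfect outcome: (T, Z) with payoffs (0, 8).

T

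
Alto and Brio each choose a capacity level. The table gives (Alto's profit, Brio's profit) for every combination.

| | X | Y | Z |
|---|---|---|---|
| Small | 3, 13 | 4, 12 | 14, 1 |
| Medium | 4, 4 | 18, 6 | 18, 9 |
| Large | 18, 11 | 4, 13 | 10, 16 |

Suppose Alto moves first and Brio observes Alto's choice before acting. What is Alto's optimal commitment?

Brio best-responds to each possible Alto move:
- Small: BR = X, leader payoff 3.
- Medium: BR = Z, leader payoff 18.
- Large: BR = Z, leader payoff 10.
Maximizing over 3, 18, 10, Alto chooses Medium. Subgame-perfect outcome: (Medium, Z) with payoffs (18, 9).

Medium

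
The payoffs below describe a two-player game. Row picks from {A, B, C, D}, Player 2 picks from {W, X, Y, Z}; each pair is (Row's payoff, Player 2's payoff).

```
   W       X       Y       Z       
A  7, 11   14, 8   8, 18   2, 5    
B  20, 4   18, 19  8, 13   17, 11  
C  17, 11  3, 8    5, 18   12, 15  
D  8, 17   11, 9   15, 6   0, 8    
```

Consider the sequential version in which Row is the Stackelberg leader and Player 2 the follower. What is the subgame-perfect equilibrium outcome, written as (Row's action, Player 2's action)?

Player 2 best-responds to each possible Row move:
- A → Player 2 plays Y (best of 11, 8, 18, 5); Row gets 8.
- B → Player 2 plays X (best of 4, 19, 13, 11); Row gets 18.
- C → Player 2 plays Y (best of 11, 8, 18, 15); Row gets 5.
- D → Player 2 plays W (best of 17, 9, 6, 8); Row gets 8.
Maximizing over 8, 18, 5, 8, Row chooses B. Subgame-perfect outcome: (B, X) with payoffs (18, 19).

(B, X)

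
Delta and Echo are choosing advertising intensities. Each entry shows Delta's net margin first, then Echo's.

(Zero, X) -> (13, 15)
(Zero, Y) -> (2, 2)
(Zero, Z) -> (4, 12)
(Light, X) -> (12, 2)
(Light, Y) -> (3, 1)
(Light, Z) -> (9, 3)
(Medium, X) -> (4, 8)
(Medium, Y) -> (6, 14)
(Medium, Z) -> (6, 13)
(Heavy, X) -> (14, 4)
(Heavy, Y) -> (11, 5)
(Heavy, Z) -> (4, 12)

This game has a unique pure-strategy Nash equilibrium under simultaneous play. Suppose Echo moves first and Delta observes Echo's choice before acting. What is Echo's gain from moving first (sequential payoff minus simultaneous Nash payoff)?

Solve by backward induction (Echo leads).
- X → Delta plays Heavy (best of 13, 12, 4, 14); Echo gets 4.
- Y → Delta plays Heavy (best of 2, 3, 6, 11); Echo gets 5.
- Z → Delta plays Light (best of 4, 9, 6, 4); Echo gets 3.
Maximizing over 4, 5, 3, Echo chooses Y. Subgame-perfect outcome: (Heavy, Y) with payoffs (11, 5).
For the simultaneous game, intersect best replies.
Delta's best replies: X→Heavy; Y→Heavy; Z→Light.
Echo's best replies: Zero→X; Light→Z; Medium→Y; Heavy→Z.
Only (Light, Z) has each player best-responding; Nash payoffs (9, 3).
Echo's commitment gain: 5 − 3 = 2.

2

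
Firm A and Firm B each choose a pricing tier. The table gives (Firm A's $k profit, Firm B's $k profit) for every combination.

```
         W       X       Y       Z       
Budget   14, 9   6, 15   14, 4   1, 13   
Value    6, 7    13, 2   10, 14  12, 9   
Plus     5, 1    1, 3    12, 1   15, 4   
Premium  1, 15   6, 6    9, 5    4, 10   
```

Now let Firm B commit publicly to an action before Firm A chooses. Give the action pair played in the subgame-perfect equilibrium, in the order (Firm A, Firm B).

Work backward from Firm A's decision.
- W: Firm A compares 14, 6, 5, 1 and picks Budget; Firm B would get 9.
- X: Firm A compares 6, 13, 1, 6 and picks Value; Firm B would get 2.
- Y: Firm A compares 14, 10, 12, 9 and picks Budget; Firm B would get 4.
- Z: Firm A compares 1, 12, 15, 4 and picks Plus; Firm B would get 4.
Firm B's induced payoffs are 9, 2, 4, 4, so Firm B commits to W. Subgame-perfect outcome: (Budget, W) with payoffs (14, 9).

(Budget, W)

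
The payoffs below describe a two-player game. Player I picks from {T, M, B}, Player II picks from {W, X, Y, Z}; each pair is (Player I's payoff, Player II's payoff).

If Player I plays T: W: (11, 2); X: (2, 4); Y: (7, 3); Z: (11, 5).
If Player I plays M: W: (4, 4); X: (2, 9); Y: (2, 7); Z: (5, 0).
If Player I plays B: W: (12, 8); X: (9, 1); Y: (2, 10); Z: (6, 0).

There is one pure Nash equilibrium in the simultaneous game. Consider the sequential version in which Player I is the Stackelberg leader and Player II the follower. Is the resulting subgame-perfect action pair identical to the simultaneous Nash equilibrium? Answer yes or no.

yes

Backward induction with Player I moving first.
- T → Player II plays Z (best of 2, 4, 3, 5); Player I gets 11.
- M → Player II plays X (best of 4, 9, 7, 0); Player I gets 2.
- B → Player II plays Y (best of 8, 1, 10, 0); Player I gets 2.
Player I's induced payoffs are 11, 2, 2, so Player I commits to T. Subgame-perfect outcome: (T, Z) with payoffs (11, 5).
Under simultaneous play:
Player I's best replies: W→B; X→B; Y→T; Z→T.
Player II's best replies: T→Z; M→X; B→Y.
The unique mutual best reply is (T, Z), giving (11, 5).
Sequential outcome (T, Z) coincides with the Nash profile (T, Z).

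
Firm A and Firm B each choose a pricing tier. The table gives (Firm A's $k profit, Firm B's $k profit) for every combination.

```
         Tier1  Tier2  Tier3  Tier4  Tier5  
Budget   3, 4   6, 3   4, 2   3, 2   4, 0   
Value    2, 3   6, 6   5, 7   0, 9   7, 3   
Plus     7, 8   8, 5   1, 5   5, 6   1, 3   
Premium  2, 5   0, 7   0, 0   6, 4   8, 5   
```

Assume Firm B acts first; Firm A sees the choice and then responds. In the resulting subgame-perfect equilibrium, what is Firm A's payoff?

7

Firm A best-responds to each possible Firm B move:
- Tier1 → Firm A plays Plus (best of 3, 2, 7, 2); Firm B gets 8.
- Tier2 → Firm A plays Plus (best of 6, 6, 8, 0); Firm B gets 5.
- Tier3 → Firm A plays Value (best of 4, 5, 1, 0); Firm B gets 7.
- Tier4 → Firm A plays Premium (best of 3, 0, 5, 6); Firm B gets 4.
- Tier5 → Firm A plays Premium (best of 4, 7, 1, 8); Firm B gets 5.
Firm B's induced payoffs are 8, 5, 7, 4, 5, so Firm B commits to Tier1. Subgame-perfect outcome: (Plus, Tier1) with payoffs (7, 8).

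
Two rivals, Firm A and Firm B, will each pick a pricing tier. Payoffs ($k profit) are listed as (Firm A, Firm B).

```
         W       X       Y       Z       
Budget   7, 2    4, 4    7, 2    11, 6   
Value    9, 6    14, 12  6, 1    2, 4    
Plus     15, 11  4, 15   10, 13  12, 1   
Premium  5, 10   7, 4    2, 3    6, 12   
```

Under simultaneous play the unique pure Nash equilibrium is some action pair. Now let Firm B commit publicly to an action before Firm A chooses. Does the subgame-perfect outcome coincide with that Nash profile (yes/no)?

no

Firm A best-responds to each possible Firm B move:
- W: BR = Plus, leader payoff 11.
- X: BR = Value, leader payoff 12.
- Y: BR = Plus, leader payoff 13.
- Z: BR = Plus, leader payoff 1.
Among 11, 12, 13, 1, the best is 13 at Y. Subgame-perfect outcome: (Plus, Y) with payoffs (10, 13).
Under simultaneous play:
Firm A's best replies: W→Plus; X→Value; Y→Plus; Z→Plus.
Firm B's best replies: Budget→Z; Value→X; Plus→X; Premium→Z.
The unique mutual best reply is (Value, X), giving (14, 12).
Sequential outcome (Plus, Y) differs from the Nash profile (Value, X).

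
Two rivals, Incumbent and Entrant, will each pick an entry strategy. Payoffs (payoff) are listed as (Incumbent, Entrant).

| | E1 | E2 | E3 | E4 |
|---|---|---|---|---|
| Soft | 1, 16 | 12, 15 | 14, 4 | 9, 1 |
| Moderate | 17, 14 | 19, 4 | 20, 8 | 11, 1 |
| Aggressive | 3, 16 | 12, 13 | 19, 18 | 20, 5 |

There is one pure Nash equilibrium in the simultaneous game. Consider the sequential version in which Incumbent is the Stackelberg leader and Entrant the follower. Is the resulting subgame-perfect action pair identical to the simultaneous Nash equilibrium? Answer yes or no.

no

Solve by backward induction (Incumbent leads).
- Soft: Entrant compares 16, 15, 4, 1 and picks E1; Incumbent would get 1.
- Moderate: Entrant compares 14, 4, 8, 1 and picks E1; Incumbent would get 17.
- Aggressive: Entrant compares 16, 13, 18, 5 and picks E3; Incumbent would get 19.
Among 1, 17, 19, the best is 19 at Aggressive. Subgame-perfect outcome: (Aggressive, E3) with payoffs (19, 18).
Under simultaneous play:
Incumbent's best replies: E1→Moderate; E2→Moderate; E3→Moderate; E4→Aggressive.
Entrant's best replies: Soft→E1; Moderate→E1; Aggressive→E3.
Only (Moderate, E1) has each player best-responding; Nash payoffs (17, 14).
Sequential outcome (Aggressive, E3) differs from the Nash profile (Moderate, E1).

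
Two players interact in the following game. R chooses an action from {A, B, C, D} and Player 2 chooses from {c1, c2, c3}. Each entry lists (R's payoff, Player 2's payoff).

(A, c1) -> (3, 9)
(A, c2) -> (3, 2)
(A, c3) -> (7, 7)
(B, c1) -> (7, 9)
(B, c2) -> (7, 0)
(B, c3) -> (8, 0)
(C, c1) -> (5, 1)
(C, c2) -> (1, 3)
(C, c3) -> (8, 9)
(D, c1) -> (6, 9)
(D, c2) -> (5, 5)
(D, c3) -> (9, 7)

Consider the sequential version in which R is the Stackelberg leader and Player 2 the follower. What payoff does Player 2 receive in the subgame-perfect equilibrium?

Backward induction with R moving first.
- A: BR = c1, leader payoff 3.
- B: BR = c1, leader payoff 7.
- C: BR = c3, leader payoff 8.
- D: BR = c1, leader payoff 6.
R's induced payoffs are 3, 7, 8, 6, so R commits to C. Subgame-perfect outcome: (C, c3) with payoffs (8, 9).

9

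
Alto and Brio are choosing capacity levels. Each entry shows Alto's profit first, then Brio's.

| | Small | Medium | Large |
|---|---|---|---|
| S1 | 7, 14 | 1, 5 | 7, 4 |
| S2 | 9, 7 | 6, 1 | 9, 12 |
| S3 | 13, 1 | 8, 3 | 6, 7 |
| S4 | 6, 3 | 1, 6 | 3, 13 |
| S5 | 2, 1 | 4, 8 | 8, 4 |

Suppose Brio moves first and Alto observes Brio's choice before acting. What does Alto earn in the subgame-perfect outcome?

9

Work backward from Alto's decision.
- Small: Alto compares 7, 9, 13, 6, 2 and picks S3; Brio would get 1.
- Medium: Alto compares 1, 6, 8, 1, 4 and picks S3; Brio would get 3.
- Large: Alto compares 7, 9, 6, 3, 8 and picks S2; Brio would get 12.
Brio's induced payoffs are 1, 3, 12, so Brio commits to Large. Subgame-perfect outcome: (S2, Large) with payoffs (9, 12).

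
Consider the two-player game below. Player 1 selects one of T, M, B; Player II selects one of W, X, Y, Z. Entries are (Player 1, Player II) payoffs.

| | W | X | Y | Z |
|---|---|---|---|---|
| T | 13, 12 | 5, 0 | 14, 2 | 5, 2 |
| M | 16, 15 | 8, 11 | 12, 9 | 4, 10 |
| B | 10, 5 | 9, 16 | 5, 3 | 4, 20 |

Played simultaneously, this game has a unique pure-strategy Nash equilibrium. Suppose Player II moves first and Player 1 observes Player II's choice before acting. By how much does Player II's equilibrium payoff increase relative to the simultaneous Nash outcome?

Solve by backward induction (Player II leads).
- W → Player 1 plays M (best of 13, 16, 10); Player II gets 15.
- X → Player 1 plays B (best of 5, 8, 9); Player II gets 16.
- Y → Player 1 plays T (best of 14, 12, 5); Player II gets 2.
- Z → Player 1 plays T (best of 5, 4, 4); Player II gets 2.
Player II's induced payoffs are 15, 16, 2, 2, so Player II commits to X. Subgame-perfect outcome: (B, X) with payoffs (9, 16).
Now find the simultaneous Nash equilibrium.
Player 1's best replies: W→M; X→B; Y→T; Z→T.
Player II's best replies: T→W; M→W; B→Z.
The unique mutual best reply is (M, W), giving (16, 15).
Player II's commitment gain: 16 − 15 = 1.

1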